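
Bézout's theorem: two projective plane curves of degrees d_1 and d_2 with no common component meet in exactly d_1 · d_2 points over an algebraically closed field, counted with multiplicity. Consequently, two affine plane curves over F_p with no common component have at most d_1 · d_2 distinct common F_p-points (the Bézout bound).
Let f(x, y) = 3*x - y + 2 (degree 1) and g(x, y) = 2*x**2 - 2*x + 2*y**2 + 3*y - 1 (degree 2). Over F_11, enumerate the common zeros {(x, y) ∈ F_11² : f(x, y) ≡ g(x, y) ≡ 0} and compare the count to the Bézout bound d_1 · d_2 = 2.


Common zeros: {(3, 0), (7, 1)}; count = 2; Bézout bound = 2.

deg(f) = 1, deg(g) = 2, so Bézout bound = 2.
Scan x ∈ F_11. For each x, list the y ∈ F_11 with f(x, y) ≡ 0 and those with g(x, y) ≡ 0 (mod 11); the common zeros in that column are the intersection.
  x = 0: f ≡ 0 at y ∈ {2}; g ≡ 0 at y ∈ ∅; common: ∅.
  x = 1: f ≡ 0 at y ∈ {5}; g ≡ 0 at y ∈ ∅; common: ∅.
  x = 2: f ≡ 0 at y ∈ {8}; g ≡ 0 at y ∈ ∅; common: ∅.
  x = 3: f ≡ 0 at y ∈ {0}; g ≡ 0 at y ∈ {0, 4}; common: {0}.
  x = 4: f ≡ 0 at y ∈ {3}; g ≡ 0 at y ∈ {5, 10}; common: ∅.
  x = 5: f ≡ 0 at y ∈ {6}; g ≡ 0 at y ∈ {1, 3}; common: ∅.
  x = 6: f ≡ 0 at y ∈ {9}; g ≡ 0 at y ∈ ∅; common: ∅.
  x = 7: f ≡ 0 at y ∈ {1}; g ≡ 0 at y ∈ {1, 3}; common: {1}.
  x = 8: f ≡ 0 at y ∈ {4}; g ≡ 0 at y ∈ {5, 10}; common: ∅.
  x = 9: f ≡ 0 at y ∈ {7}; g ≡ 0 at y ∈ {0, 4}; common: ∅.
  x = 10: f ≡ 0 at y ∈ {10}; g ≡ 0 at y ∈ ∅; common: ∅.
Collecting: common zeros = {(3, 0), (7, 1)}, so the count is 2.
Comparison with the Bézout bound: 2 ≤ 2 = deg(f)·deg(g), as expected for curves with no common component (the bound is attained).


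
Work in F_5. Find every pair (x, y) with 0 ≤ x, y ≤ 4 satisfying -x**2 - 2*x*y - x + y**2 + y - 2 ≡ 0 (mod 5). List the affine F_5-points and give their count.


Affine F_5-points: {(0, 1), (0, 3), (2, 1), (2, 2), (3, 2), (3, 3)}; count = 6.

For each of the 25 pairs (x, y) ∈ F_5², evaluate f(x, y) mod 5. Record the zeros.
  x = 0: [0↦3, 1↦0, 2↦4, 3↦0, 4↦3]  zeros at y ∈ {1, 3}
  x = 1: [0↦1, 1↦1, 2↦3, 3↦2, 4↦3]  zeros at y ∈ ∅
  x = 2: [0↦2, 1↦0, 2↦0, 3↦2, 4↦1]  zeros at y ∈ {1, 2}
  x = 3: [0↦1, 1↦2, 2↦0, 3↦0, 4↦2]  zeros at y ∈ {2, 3}
  x = 4: [0↦3, 1↦2, 2↦3, 3↦1, 4↦1]  zeros at y ∈ ∅
Collecting zeros: affine points = {(0, 1), (0, 3), (2, 1), (2, 2), (3, 2), (3, 3)}.
Total count |C(F_5)_aff| = 6.


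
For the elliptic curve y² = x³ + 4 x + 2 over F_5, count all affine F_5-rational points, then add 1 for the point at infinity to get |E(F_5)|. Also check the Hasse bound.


Affine points = {(3, 1), (3, 4)}; affine count = 2; |E(F_5)| = 3.

Discriminant check: Δ ∝ 4a³ + 27b² = 4·4³ + 27·2² = 4·64 + 27·4 ≡ 4 (mod 5). Nonzero ⇒ E is nonsingular.
For each x ∈ F_5, compute rhs = x³ + 4·x + 2 mod 5, then count y ∈ F_5 with y² ≡ rhs.
  x = 0: rhs = 2, matching y values: none (0 points).
  x = 1: rhs = 2, matching y values: none (0 points).
  x = 2: rhs = 3, matching y values: none (0 points).
  x = 3: rhs = 1, matching y values: 1, 4 (2 points).
  x = 4: rhs = 2, matching y values: none (0 points).
Total affine count: 2.
Full point count |E(F_5)| = 2 + 1 = 3.
Hasse bound: |3 − (5+1)| = |-3| = 3 ≤ 2√5 ≈ 4.4721 ✓.


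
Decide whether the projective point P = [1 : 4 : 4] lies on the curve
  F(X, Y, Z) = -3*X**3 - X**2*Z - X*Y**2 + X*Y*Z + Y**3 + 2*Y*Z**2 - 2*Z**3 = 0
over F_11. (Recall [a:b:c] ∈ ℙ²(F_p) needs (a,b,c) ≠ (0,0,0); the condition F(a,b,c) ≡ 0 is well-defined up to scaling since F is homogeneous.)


F(1,4,4) ≡ 2 (mod 11); P is NOT on the curve.

Evaluate F(1, 4, 4) term-by-term (mod 11).
  -3*X**3 ↦ -3·1·1·1 = -3
  -X**2*Z ↦ -1·1·1·4 = -4
  -X*Y**2 ↦ -1·1·16·1 = -16
  X*Y*Z ↦ 1·1·4·4 = 16
  Y**3 ↦ 1·1·64·1 = 64
  2*Y*Z**2 ↦ 2·1·4·16 = 128
  -2*Z**3 ↦ -2·1·1·64 = -128
Sum: F(1, 4, 4) = (-3) + (-4) + (-16) + (16) + (64) + (128) + (-128) = 57.
Reducing mod 11: 57 ≡ 2 (mod 11).
Since F(a, b, c) ≡ 2 ≠ 0 (mod 11), P does NOT lie on the curve.


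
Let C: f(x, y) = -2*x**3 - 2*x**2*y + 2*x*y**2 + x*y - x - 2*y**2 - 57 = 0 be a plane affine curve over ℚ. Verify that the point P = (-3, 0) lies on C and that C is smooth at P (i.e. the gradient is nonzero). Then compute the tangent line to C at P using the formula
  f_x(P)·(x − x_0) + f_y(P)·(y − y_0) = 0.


Tangent line at P: -55*x - 21*y - 165 = 0.

Step 1: f(-3, 0) = 0, so P lies on C.
Step 2: partial derivatives
  f_x(x, y) = -6*x**2 - 4*x*y + 2*y**2 + y - 1, f_y(x, y) = -2*x**2 + 4*x*y + x - 4*y.
  f_x(P) = -55, f_y(P) = -21 (gradient nonzero, so P is smooth).
Step 3: tangent line at P: -55·(x − -3) + -21·(y − 0) = 0.
Expanding: -55*x - 21*y - 165 = 0.


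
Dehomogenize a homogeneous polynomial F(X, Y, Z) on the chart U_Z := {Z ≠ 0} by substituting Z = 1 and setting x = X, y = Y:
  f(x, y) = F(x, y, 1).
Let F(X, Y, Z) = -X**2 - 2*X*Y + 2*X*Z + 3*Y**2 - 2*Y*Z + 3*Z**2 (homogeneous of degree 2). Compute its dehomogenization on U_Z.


f(x, y) = -x**2 - 2*x*y + 2*x + 3*y**2 - 2*y + 3

On U_Z we set Z = 1. Each monomial c·X^i·Y^j·Z^k in F becomes c·x^i·y^j·1^k = c·x^i·y^j.
Substituting Z = 1: F(X, Y, 1) = -x**2 - 2*x*y + 2*x + 3*y**2 - 2*y + 3.
Note: deg(f) ≤ deg(F) = 2; strict inequality happens when F is divisible by Z (lost terms).


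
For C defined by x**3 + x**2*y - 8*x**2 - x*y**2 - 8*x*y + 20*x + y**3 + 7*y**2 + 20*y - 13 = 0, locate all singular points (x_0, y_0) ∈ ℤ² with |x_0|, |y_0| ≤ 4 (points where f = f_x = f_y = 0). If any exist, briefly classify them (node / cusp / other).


Singular points: {(3, -1)}; classification: cusp.

Compute partial derivatives:
  f_x = 3*x**2 + 2*x*y - 16*x - y**2 - 8*y + 20.
  f_y = x**2 - 2*x*y - 8*x + 3*y**2 + 14*y + 20.
Scan x_0 ∈ {−4, ..., 4}. For each x_0, f_y(x_0, y) is a polynomial in y; find its integer roots y ∈ {−4, ..., 4}, then test f_x and f at those candidates.
  x = -4: f_y(-4, y) = 3*y**2 + 22*y + 68; no integer root y with |y| ≤ 4.
  x = -3: f_y(-3, y) = 3*y**2 + 20*y + 53; no integer root y with |y| ≤ 4.
  x = -2: f_y(-2, y) = 3*y**2 + 18*y + 40; no integer root y with |y| ≤ 4.
  x = -1: f_y(-1, y) = 3*y**2 + 16*y + 29; no integer root y with |y| ≤ 4.
  x = 0: f_y(0, y) = 3*y**2 + 14*y + 20; no integer root y with |y| ≤ 4.
  x = 1: f_y(1, y) = 3*y**2 + 12*y + 13; no integer root y with |y| ≤ 4.
  x = 2: f_y(2, y) = 3*y**2 + 10*y + 8; vanishes at y ∈ {-2}. (2, -2): f_x = 4 ≠ 0.
  x = 3: f_y(3, y) = 3*y**2 + 8*y + 5; vanishes at y ∈ {-1}. (3, -1): f_x = 0, f = 0 — SINGULAR.
  x = 4: f_y(4, y) = 3*y**2 + 6*y + 4; no integer root y with |y| ≤ 4.
Only singular point on the grid: (3, -1).
Classify: substitute x = 3 + u, y = -1 + v and expand: f = u**3 + u**2*v - u*v**2 + v**3 + v**2.
No constant or linear terms (consistent with a singular point). Quadratic part: v**2. Cubic part: u**3 + u**2*v - u*v**2 + v**3.
The quadratic part v**2 is a perfect square, so there is a single (double) tangent line v = 0, i.e. y = -1. Restricting the cubic part to that line (v = 0) leaves u**3 ≠ 0, so f is not divisible by v and the branch is v² ≈ -u**3 to lowest order — this is a cusp.
Classification: cusp.


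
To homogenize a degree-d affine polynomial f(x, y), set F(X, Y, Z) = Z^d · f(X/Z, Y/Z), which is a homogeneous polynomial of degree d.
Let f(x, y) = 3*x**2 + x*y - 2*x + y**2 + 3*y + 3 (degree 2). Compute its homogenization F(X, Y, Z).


F(X, Y, Z) = 3*X**2 + X*Y - 2*X*Z + Y**2 + 3*Y*Z + 3*Z**2

deg(f) = 2.
Substitute x = X/Z, y = Y/Z into f, then multiply by Z^2.
  monomial 3·x^2·y^0 ↦ 3·X^2·Y^0·Z^0.
  monomial 1·x^1·y^1 ↦ 1·X^1·Y^1·Z^0.
  monomial -2·x^1·y^0 ↦ -2·X^1·Y^0·Z^1.
  monomial 1·x^0·y^2 ↦ 1·X^0·Y^2·Z^0.
  monomial 3·x^0·y^1 ↦ 3·X^0·Y^1·Z^1.
  monomial 3·x^0·y^0 ↦ 3·X^0·Y^0·Z^2.
Collecting: F(X, Y, Z) = 3*X**2 + X*Y - 2*X*Z + Y**2 + 3*Y*Z + 3*Z**2.


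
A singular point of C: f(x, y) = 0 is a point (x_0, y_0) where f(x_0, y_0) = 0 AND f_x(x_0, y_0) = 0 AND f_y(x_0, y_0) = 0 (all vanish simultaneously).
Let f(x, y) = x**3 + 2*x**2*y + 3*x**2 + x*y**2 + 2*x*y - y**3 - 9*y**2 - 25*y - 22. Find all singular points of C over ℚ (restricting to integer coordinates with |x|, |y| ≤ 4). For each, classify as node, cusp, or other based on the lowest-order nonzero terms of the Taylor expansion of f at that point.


Singular points: {(1, -3)}; classification: cusp.

Compute partial derivatives:
  f_x = 3*x**2 + 4*x*y + 6*x + y**2 + 2*y.
  f_y = 2*x**2 + 2*x*y + 2*x - 3*y**2 - 18*y - 25.
Scan x_0 ∈ {−4, ..., 4}. For each x_0, f_y(x_0, y) is a polynomial in y; find its integer roots y ∈ {−4, ..., 4}, then test f_x and f at those candidates.
  x = -4: f_y(-4, y) = -3*y**2 - 26*y - 1; no integer root y with |y| ≤ 4.
  x = -3: f_y(-3, y) = -3*y**2 - 24*y - 13; no integer root y with |y| ≤ 4.
  x = -2: f_y(-2, y) = -3*y**2 - 22*y - 21; no integer root y with |y| ≤ 4.
  x = -1: f_y(-1, y) = -3*y**2 - 20*y - 25; no integer root y with |y| ≤ 4.
  x = 0: f_y(0, y) = -3*y**2 - 18*y - 25; no integer root y with |y| ≤ 4.
  x = 1: f_y(1, y) = -3*y**2 - 16*y - 21; vanishes at y ∈ {-3}. (1, -3): f_x = 0, f = 0 — SINGULAR.
  x = 2: f_y(2, y) = -3*y**2 - 14*y - 13; no integer root y with |y| ≤ 4.
  x = 3: f_y(3, y) = -3*y**2 - 12*y - 1; no integer root y with |y| ≤ 4.
  x = 4: f_y(4, y) = -3*y**2 - 10*y + 15; no integer root y with |y| ≤ 4.
Only singular point on the grid: (1, -3).
Classify: substitute x = 1 + u, y = -3 + v and expand: f = u**3 + 2*u**2*v + u*v**2 - v**3 + v**2.
No constant or linear terms (consistent with a singular point). Quadratic part: v**2. Cubic part: u**3 + 2*u**2*v + u*v**2 - v**3.
The quadratic part v**2 is a perfect square, so there is a single (double) tangent line v = 0, i.e. y = -3. Restricting the cubic part to that line (v = 0) leaves u**3 ≠ 0, so f is not divisible by v and the branch is v² ≈ -u**3 to lowest order — this is a cusp.
Classification: cusp.


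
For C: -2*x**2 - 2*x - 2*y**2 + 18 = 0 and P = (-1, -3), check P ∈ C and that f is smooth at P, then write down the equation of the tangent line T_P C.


Tangent line at P: 2*x + 12*y + 38 = 0.

Step 1: f(-1, -3) = 0, so P lies on C.
Step 2: partial derivatives
  f_x(x, y) = -4*x - 2, f_y(x, y) = -4*y.
  f_x(P) = 2, f_y(P) = 12 (gradient nonzero, so P is smooth).
Step 3: tangent line at P: 2·(x − -1) + 12·(y − -3) = 0.
Expanding: 2*x + 12*y + 38 = 0.


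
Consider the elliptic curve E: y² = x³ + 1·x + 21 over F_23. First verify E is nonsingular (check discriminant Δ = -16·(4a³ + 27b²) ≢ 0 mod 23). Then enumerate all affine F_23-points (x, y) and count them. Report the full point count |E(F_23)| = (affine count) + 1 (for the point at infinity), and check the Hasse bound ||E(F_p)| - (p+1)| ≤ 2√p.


Affine points = {(1, 0), (2, 10), (2, 13), (5, 6), (5, 17), (6, 6), (6, 17), (7, 7), (7, 16), (8, 9), (8, 14), (9, 0), (11, 11), (11, 12), (12, 6), (12, 17), (13, 0), (16, 4), (16, 19), (17, 11), (17, 12), (18, 11), (18, 12)}; affine count = 23; |E(F_23)| = 24.

Discriminant check: Δ ∝ 4a³ + 27b² = 4·1³ + 27·21² = 4·1 + 27·441 ≡ 20 (mod 23). Nonzero ⇒ E is nonsingular.
For each x ∈ F_23, compute rhs = x³ + 1·x + 21 mod 23, then count y ∈ F_23 with y² ≡ rhs.
  x = 0: rhs = 21, matching y values: none (0 points).
  x = 1: rhs = 0, matching y values: 0 (1 points).
  x = 2: rhs = 8, matching y values: 10, 13 (2 points).
  x = 3: rhs = 5, matching y values: none (0 points).
  x = 4: rhs = 20, matching y values: none (0 points).
  x = 5: rhs = 13, matching y values: 6, 17 (2 points).
  x = 6: rhs = 13, matching y values: 6, 17 (2 points).
  x = 7: rhs = 3, matching y values: 7, 16 (2 points).
  x = 8: rhs = 12, matching y values: 9, 14 (2 points).
  x = 9: rhs = 0, matching y values: 0 (1 points).
  x = 10: rhs = 19, matching y values: none (0 points).
  x = 11: rhs = 6, matching y values: 11, 12 (2 points).
  x = 12: rhs = 13, matching y values: 6, 17 (2 points).
  x = 13: rhs = 0, matching y values: 0 (1 points).
  x = 14: rhs = 19, matching y values: none (0 points).
  x = 15: rhs = 7, matching y values: none (0 points).
  x = 16: rhs = 16, matching y values: 4, 19 (2 points).
  x = 17: rhs = 6, matching y values: 11, 12 (2 points).
  x = 18: rhs = 6, matching y values: 11, 12 (2 points).
  x = 19: rhs = 22, matching y values: none (0 points).
  x = 20: rhs = 14, matching y values: none (0 points).
  x = 21: rhs = 11, matching y values: none (0 points).
  x = 22: rhs = 19, matching y values: none (0 points).
Total affine count: 23.
Full point count |E(F_23)| = 23 + 1 = 24.
Hasse bound: |24 − (23+1)| = |0| = 0 ≤ 2√23 ≈ 9.5917 ✓.


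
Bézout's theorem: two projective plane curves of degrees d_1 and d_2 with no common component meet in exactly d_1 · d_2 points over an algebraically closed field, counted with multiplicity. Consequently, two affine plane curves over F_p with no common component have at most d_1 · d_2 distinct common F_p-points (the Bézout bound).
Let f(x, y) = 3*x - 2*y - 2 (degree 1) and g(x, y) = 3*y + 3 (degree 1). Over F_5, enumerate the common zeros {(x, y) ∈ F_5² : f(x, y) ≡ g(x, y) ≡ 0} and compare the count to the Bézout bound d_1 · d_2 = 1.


Common zeros: {(0, 4)}; count = 1; Bézout bound = 1.

deg(f) = 1, deg(g) = 1, so Bézout bound = 1.
Scan x ∈ F_5. For each x, list the y ∈ F_5 with f(x, y) ≡ 0 and those with g(x, y) ≡ 0 (mod 5); the common zeros in that column are the intersection.
  x = 0: f ≡ 0 at y ∈ {4}; g ≡ 0 at y ∈ {4}; common: {4}.
  x = 1: f ≡ 0 at y ∈ {3}; g ≡ 0 at y ∈ {4}; common: ∅.
  x = 2: f ≡ 0 at y ∈ {2}; g ≡ 0 at y ∈ {4}; common: ∅.
  x = 3: f ≡ 0 at y ∈ {1}; g ≡ 0 at y ∈ {4}; common: ∅.
  x = 4: f ≡ 0 at y ∈ {0}; g ≡ 0 at y ∈ {4}; common: ∅.
Collecting: common zeros = {(0, 4)}, so the count is 1.
Comparison with the Bézout bound: 1 ≤ 1 = deg(f)·deg(g), as expected for curves with no common component (the bound is attained).


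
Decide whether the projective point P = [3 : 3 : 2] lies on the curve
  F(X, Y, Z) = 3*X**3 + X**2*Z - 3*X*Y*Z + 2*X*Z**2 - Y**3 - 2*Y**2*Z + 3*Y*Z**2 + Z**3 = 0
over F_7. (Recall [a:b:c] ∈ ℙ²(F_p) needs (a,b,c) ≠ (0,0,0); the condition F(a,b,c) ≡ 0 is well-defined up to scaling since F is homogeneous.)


F(3,3,2) ≡ 1 (mod 7); P is NOT on the curve.

Evaluate F(3, 3, 2) term-by-term (mod 7).
  3*X**3 ↦ 3·27·1·1 = 81
  X**2*Z ↦ 1·9·1·2 = 18
  -3*X*Y*Z ↦ -3·3·3·2 = -54
  2*X*Z**2 ↦ 2·3·1·4 = 24
  -Y**3 ↦ -1·1·27·1 = -27
  -2*Y**2*Z ↦ -2·1·9·2 = -36
  3*Y*Z**2 ↦ 3·1·3·4 = 36
  Z**3 ↦ 1·1·1·8 = 8
Sum: F(3, 3, 2) = (81) + (18) + (-54) + (24) + (-27) + (-36) + (36) + (8) = 50.
Reducing mod 7: 50 ≡ 1 (mod 7).
Since F(a, b, c) ≡ 1 ≠ 0 (mod 7), P does NOT lie on the curve.


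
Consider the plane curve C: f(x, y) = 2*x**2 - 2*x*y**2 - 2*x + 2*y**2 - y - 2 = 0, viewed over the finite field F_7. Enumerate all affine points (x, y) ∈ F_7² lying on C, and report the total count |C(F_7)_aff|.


Affine F_7-points: {(1, 5), (3, 6), (4, 3), (4, 5), (6, 3), (6, 6)}; count = 6.

For each of the 49 pairs (x, y) ∈ F_7², evaluate f(x, y) mod 7. Record the zeros.
  x = 0: [0↦5, 1↦6, 2↦4, 3↦6, 4↦5, 5↦1, 6↦1]  zeros at y ∈ ∅
  x = 1: [0↦5, 1↦4, 2↦3, 3↦2, 4↦1, 5↦0, 6↦6]  zeros at y ∈ {5}
  x = 2: [0↦2, 1↦6, 2↦6, 3↦2, 4↦1, 5↦3, 6↦1]  zeros at y ∈ ∅
  x = 3: [0↦3, 1↦5, 2↦6, 3↦6, 4↦5, 5↦3, 6↦0]  zeros at y ∈ {6}
  x = 4: [0↦1, 1↦1, 2↦3, 3↦0, 4↦6, 5↦0, 6↦3]  zeros at y ∈ {3, 5}
  x = 5: [0↦3, 1↦1, 2↦4, 3↦5, 4↦4, 5↦1, 6↦3]  zeros at y ∈ ∅
  x = 6: [0↦2, 1↦5, 2↦2, 3↦0, 4↦6, 5↦6, 6↦0]  zeros at y ∈ {3, 6}
Collecting zeros: affine points = {(1, 5), (3, 6), (4, 3), (4, 5), (6, 3), (6, 6)}.
Total count |C(F_7)_aff| = 6.


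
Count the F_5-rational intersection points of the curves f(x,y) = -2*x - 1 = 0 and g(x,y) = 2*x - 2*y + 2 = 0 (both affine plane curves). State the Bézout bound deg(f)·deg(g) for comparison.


Common zeros: {(2, 3)}; count = 1; Bézout bound = 1.

deg(f) = 1, deg(g) = 1, so Bézout bound = 1.
Scan x ∈ F_5. For each x, list the y ∈ F_5 with f(x, y) ≡ 0 and those with g(x, y) ≡ 0 (mod 5); the common zeros in that column are the intersection.
  x = 0: f ≡ 0 at y ∈ ∅; g ≡ 0 at y ∈ {1}; common: ∅.
  x = 1: f ≡ 0 at y ∈ ∅; g ≡ 0 at y ∈ {2}; common: ∅.
  x = 2: f ≡ 0 at y ∈ {0, 1, 2, 3, 4}; g ≡ 0 at y ∈ {3}; common: {3}.
  x = 3: f ≡ 0 at y ∈ ∅; g ≡ 0 at y ∈ {4}; common: ∅.
  x = 4: f ≡ 0 at y ∈ ∅; g ≡ 0 at y ∈ {0}; common: ∅.
Collecting: common zeros = {(2, 3)}, so the count is 1.
Comparison with the Bézout bound: 1 ≤ 1 = deg(f)·deg(g), as expected for curves with no common component (the bound is attained).


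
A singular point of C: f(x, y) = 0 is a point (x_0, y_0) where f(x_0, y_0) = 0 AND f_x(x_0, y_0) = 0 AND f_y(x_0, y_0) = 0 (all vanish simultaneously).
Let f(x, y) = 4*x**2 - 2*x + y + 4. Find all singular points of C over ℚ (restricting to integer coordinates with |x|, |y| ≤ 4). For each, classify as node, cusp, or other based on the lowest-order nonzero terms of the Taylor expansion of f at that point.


No singular points in the scanned grid; C is smooth there.

Compute partial derivatives:
  f_x = 8*x - 2.
  f_y = 1.
f_y = 1 is a nonzero constant, so f_y never vanishes: no point (x, y) can satisfy f = f_x = f_y = 0. In particular no (x, y) ∈ {−4, ..., 4}² is singular; the curve is smooth.


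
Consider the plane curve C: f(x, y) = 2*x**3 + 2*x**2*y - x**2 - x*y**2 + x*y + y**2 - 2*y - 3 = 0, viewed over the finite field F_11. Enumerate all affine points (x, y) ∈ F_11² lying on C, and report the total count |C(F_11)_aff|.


Affine F_11-points: {(0, 3), (0, 10), (1, 2), (2, 9), (2, 10), (3, 7), (3, 8), (4, 2), (5, 6), (5, 10), (8, 0), (8, 5), (10, 2), (10, 4)}; count = 14.

For each of the 121 pairs (x, y) ∈ F_11², evaluate f(x, y) mod 11. Record the zeros.
  x = 0: [0↦8, 1↦7, 2↦8, 3↦0, 4↦5, 5↦1, 6↦10, 7↦10, 8↦1, 9↦5, 10↦0]  zeros at y ∈ {3, 10}
  x = 1: [0↦9, 1↦10, 2↦0, 3↦1, 4↦2, 5↦3, 6↦4, 7↦5, 8↦6, 9↦7, 10↦8]  zeros at y ∈ {2}
  x = 2: [0↦9, 1↦5, 2↦10, 3↦2, 4↦3, 5↦2, 6↦10, 7↦5, 8↦9, 9↦0, 10↦0]  zeros at y ∈ {9, 10}
  x = 3: [0↦9, 1↦4, 2↦6, 3↦4, 4↦9, 5↦10, 6↦7, 7↦0, 8↦0, 9↦7, 10↦10]  zeros at y ∈ {7, 8}
  x = 4: [0↦10, 1↦8, 2↦0, 3↦8, 4↦10, 5↦6, 6↦7, 7↦2, 8↦2, 9↦7, 10↦6]  zeros at y ∈ {2}
  x = 5: [0↦2, 1↦7, 2↦4, 3↦4, 4↦7, 5↦2, 6↦0, 7↦1, 8↦5, 9↦1, 10↦0]  zeros at y ∈ {6, 10}
  x = 6: [0↦8, 1↦2, 2↦8, 3↦4, 4↦1, 5↦10, 6↦9, 7↦9, 8↦10, 9↦1, 10↦4]  zeros at y ∈ ∅
  x = 7: [0↦7, 1↦5, 2↦2, 3↦9, 4↦4, 5↦9, 6↦2, 7↦5, 8↦7, 9↦8, 10↦8]  zeros at y ∈ ∅
  x = 8: [0↦0, 1↦6, 2↦9, 3↦9, 4↦6, 5↦0, 6↦2, 7↦1, 8↦8, 9↦1, 10↦2]  zeros at y ∈ {0, 5}
  x = 9: [0↦10, 1↦6, 2↦8, 3↦5, 4↦8, 5↦6, 6↦10, 7↦9, 8↦3, 9↦3, 10↦9]  zeros at y ∈ ∅
  x = 10: [0↦5, 1↦6, 2↦0, 3↦9, 4↦0, 5↦6, 6↦5, 7↦8, 8↦4, 9↦4, 10↦8]  zeros at y ∈ {2, 4}
Collecting zeros: affine points = {(0, 3), (0, 10), (1, 2), (2, 9), (2, 10), (3, 7), (3, 8), (4, 2), (5, 6), (5, 10), (8, 0), (8, 5), (10, 2), (10, 4)}.
Total count |C(F_11)_aff| = 14.


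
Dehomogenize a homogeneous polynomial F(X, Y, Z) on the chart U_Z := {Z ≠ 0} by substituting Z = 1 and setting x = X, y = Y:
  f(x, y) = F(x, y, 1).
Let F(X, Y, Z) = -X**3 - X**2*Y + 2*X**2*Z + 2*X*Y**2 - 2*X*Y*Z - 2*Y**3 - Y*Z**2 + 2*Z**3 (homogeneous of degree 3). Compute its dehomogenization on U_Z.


f(x, y) = -x**3 - x**2*y + 2*x**2 + 2*x*y**2 - 2*x*y - 2*y**3 - y + 2

On U_Z we set Z = 1. Each monomial c·X^i·Y^j·Z^k in F becomes c·x^i·y^j·1^k = c·x^i·y^j.
Substituting Z = 1: F(X, Y, 1) = -x**3 - x**2*y + 2*x**2 + 2*x*y**2 - 2*x*y - 2*y**3 - y + 2.
Note: deg(f) ≤ deg(F) = 3; strict inequality happens when F is divisible by Z (lost terms).


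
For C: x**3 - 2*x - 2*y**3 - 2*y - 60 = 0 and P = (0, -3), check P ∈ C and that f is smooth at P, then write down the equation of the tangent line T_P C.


Tangent line at P: -2*x - 56*y - 168 = 0.

Step 1: f(0, -3) = 0, so P lies on C.
Step 2: partial derivatives
  f_x(x, y) = 3*x**2 - 2, f_y(x, y) = -6*y**2 - 2.
  f_x(P) = -2, f_y(P) = -56 (gradient nonzero, so P is smooth).
Step 3: tangent line at P: -2·(x − 0) + -56·(y − -3) = 0.
Expanding: -2*x - 56*y - 168 = 0.


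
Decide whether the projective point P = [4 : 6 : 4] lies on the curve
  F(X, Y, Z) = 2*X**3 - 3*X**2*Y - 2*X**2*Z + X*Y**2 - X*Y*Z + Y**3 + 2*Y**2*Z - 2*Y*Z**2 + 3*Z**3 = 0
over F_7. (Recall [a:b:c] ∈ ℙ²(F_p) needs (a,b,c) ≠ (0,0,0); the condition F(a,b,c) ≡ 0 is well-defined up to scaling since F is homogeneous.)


F(4,6,4) ≡ 5 (mod 7); P is NOT on the curve.

Evaluate F(4, 6, 4) term-by-term (mod 7).
  2*X**3 ↦ 2·64·1·1 = 128
  -3*X**2*Y ↦ -3·16·6·1 = -288
  -2*X**2*Z ↦ -2·16·1·4 = -128
  X*Y**2 ↦ 1·4·36·1 = 144
  -X*Y*Z ↦ -1·4·6·4 = -96
  Y**3 ↦ 1·1·216·1 = 216
  2*Y**2*Z ↦ 2·1·36·4 = 288
  -2*Y*Z**2 ↦ -2·1·6·16 = -192
  3*Z**3 ↦ 3·1·1·64 = 192
Sum: F(4, 6, 4) = (128) + (-288) + (-128) + (144) + (-96) + (216) + (288) + (-192) + (192) = 264.
Reducing mod 7: 264 ≡ 5 (mod 7).
Since F(a, b, c) ≡ 5 ≠ 0 (mod 7), P does NOT lie on the curve.


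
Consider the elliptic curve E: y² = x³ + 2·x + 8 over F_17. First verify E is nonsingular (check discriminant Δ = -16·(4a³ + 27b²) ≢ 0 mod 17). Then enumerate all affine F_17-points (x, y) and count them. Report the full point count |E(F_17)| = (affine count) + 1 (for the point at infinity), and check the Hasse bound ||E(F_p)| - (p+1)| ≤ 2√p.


Affine points = {(0, 5), (0, 12), (6, 7), (6, 10), (7, 5), (7, 12), (8, 3), (8, 14), (10, 5), (10, 12), (11, 1), (11, 16), (12, 3), (12, 14), (13, 2), (13, 15), (14, 3), (14, 14), (15, 8), (15, 9)}; affine count = 20; |E(F_17)| = 21.

Discriminant check: Δ ∝ 4a³ + 27b² = 4·2³ + 27·8² = 4·8 + 27·64 ≡ 9 (mod 17). Nonzero ⇒ E is nonsingular.
For each x ∈ F_17, compute rhs = x³ + 2·x + 8 mod 17, then count y ∈ F_17 with y² ≡ rhs.
  x = 0: rhs = 8, matching y values: 5, 12 (2 points).
  x = 1: rhs = 11, matching y values: none (0 points).
  x = 2: rhs = 3, matching y values: none (0 points).
  x = 3: rhs = 7, matching y values: none (0 points).
  x = 4: rhs = 12, matching y values: none (0 points).
  x = 5: rhs = 7, matching y values: none (0 points).
  x = 6: rhs = 15, matching y values: 7, 10 (2 points).
  x = 7: rhs = 8, matching y values: 5, 12 (2 points).
  x = 8: rhs = 9, matching y values: 3, 14 (2 points).
  x = 9: rhs = 7, matching y values: none (0 points).
  x = 10: rhs = 8, matching y values: 5, 12 (2 points).
  x = 11: rhs = 1, matching y values: 1, 16 (2 points).
  x = 12: rhs = 9, matching y values: 3, 14 (2 points).
  x = 13: rhs = 4, matching y values: 2, 15 (2 points).
  x = 14: rhs = 9, matching y values: 3, 14 (2 points).
  x = 15: rhs = 13, matching y values: 8, 9 (2 points).
  x = 16: rhs = 5, matching y values: none (0 points).
Total affine count: 20.
Full point count |E(F_17)| = 20 + 1 = 21.
Hasse bound: |21 − (17+1)| = |3| = 3 ≤ 2√17 ≈ 8.2462 ✓.


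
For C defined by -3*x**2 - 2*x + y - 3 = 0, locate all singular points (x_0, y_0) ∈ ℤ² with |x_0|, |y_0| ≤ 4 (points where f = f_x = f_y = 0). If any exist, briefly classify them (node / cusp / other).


No singular points in the scanned grid; C is smooth there.

Compute partial derivatives:
  f_x = -6*x - 2.
  f_y = 1.
f_y = 1 is a nonzero constant, so f_y never vanishes: no point (x, y) can satisfy f = f_x = f_y = 0. In particular no (x, y) ∈ {−4, ..., 4}² is singular; the curve is smooth.


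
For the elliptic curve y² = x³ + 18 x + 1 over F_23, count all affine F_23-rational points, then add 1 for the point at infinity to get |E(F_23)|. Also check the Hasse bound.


Affine points = {(0, 1), (0, 22), (3, 6), (3, 17), (5, 3), (5, 20), (6, 7), (6, 16), (8, 6), (8, 17), (9, 8), (9, 15), (10, 10), (10, 13), (11, 9), (11, 14), (12, 6), (12, 17), (15, 9), (15, 14), (18, 4), (18, 19), (19, 7), (19, 16), (20, 9), (20, 14), (21, 7), (21, 16)}; affine count = 28; |E(F_23)| = 29.

Discriminant check: Δ ∝ 4a³ + 27b² = 4·18³ + 27·1² = 4·5832 + 27·1 ≡ 10 (mod 23). Nonzero ⇒ E is nonsingular.
For each x ∈ F_23, compute rhs = x³ + 18·x + 1 mod 23, then count y ∈ F_23 with y² ≡ rhs.
  x = 0: rhs = 1, matching y values: 1, 22 (2 points).
  x = 1: rhs = 20, matching y values: none (0 points).
  x = 2: rhs = 22, matching y values: none (0 points).
  x = 3: rhs = 13, matching y values: 6, 17 (2 points).
  x = 4: rhs = 22, matching y values: none (0 points).
  x = 5: rhs = 9, matching y values: 3, 20 (2 points).
  x = 6: rhs = 3, matching y values: 7, 16 (2 points).
  x = 7: rhs = 10, matching y values: none (0 points).
  x = 8: rhs = 13, matching y values: 6, 17 (2 points).
  x = 9: rhs = 18, matching y values: 8, 15 (2 points).
  x = 10: rhs = 8, matching y values: 10, 13 (2 points).
  x = 11: rhs = 12, matching y values: 9, 14 (2 points).
  x = 12: rhs = 13, matching y values: 6, 17 (2 points).
  x = 13: rhs = 17, matching y values: none (0 points).
  x = 14: rhs = 7, matching y values: none (0 points).
  x = 15: rhs = 12, matching y values: 9, 14 (2 points).
  x = 16: rhs = 15, matching y values: none (0 points).
  x = 17: rhs = 22, matching y values: none (0 points).
  x = 18: rhs = 16, matching y values: 4, 19 (2 points).
  x = 19: rhs = 3, matching y values: 7, 16 (2 points).
  x = 20: rhs = 12, matching y values: 9, 14 (2 points).
  x = 21: rhs = 3, matching y values: 7, 16 (2 points).
  x = 22: rhs = 5, matching y values: none (0 points).
Total affine count: 28.
Full point count |E(F_23)| = 28 + 1 = 29.
Hasse bound: |29 − (23+1)| = |5| = 5 ≤ 2√23 ≈ 9.5917 ✓.


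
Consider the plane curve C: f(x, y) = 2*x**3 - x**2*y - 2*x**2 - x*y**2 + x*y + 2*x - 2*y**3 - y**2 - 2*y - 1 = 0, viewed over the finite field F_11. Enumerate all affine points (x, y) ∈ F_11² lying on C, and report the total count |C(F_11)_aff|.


Affine F_11-points: {(0, 5), (1, 3), (2, 0), (3, 6), (4, 8), (5, 0), (5, 8), (6, 1), (7, 8), (8, 4), (9, 6)}; count = 11.

For each of the 121 pairs (x, y) ∈ F_11², evaluate f(x, y) mod 11. Record the zeros.
  x = 0: [0↦10, 1↦5, 2↦8, 3↦7, 4↦1, 5↦0, 6↦3, 7↦9, 8↦6, 9↦4, 10↦2]  zeros at y ∈ {5}
  x = 1: [0↦1, 1↦6, 2↦6, 3↦0, 4↦9, 5↦10, 6↦2, 7↦6, 8↦10, 9↦2, 10↦3]  zeros at y ∈ {3}
  x = 2: [0↦0, 1↦2, 2↦8, 3↦6, 4↦6, 5↦7, 6↦8, 7↦8, 8↦6, 9↦1, 10↦3]  zeros at y ∈ {0}
  x = 3: [0↦8, 1↦5, 2↦4, 3↦4, 4↦4, 5↦3, 6↦0, 7↦5, 8↦6, 9↦2, 10↦3]  zeros at y ∈ {6}
  x = 4: [0↦4, 1↦5, 2↦6, 3↦6, 4↦4, 5↦10, 6↦1, 7↦9, 8↦0, 9↦6, 10↦4]  zeros at y ∈ {8}
  x = 5: [0↦0, 1↦3, 2↦4, 3↦2, 4↦7, 5↦7, 6↦1, 7↦10, 8↦0, 9↦3, 10↦7]  zeros at y ∈ {0, 8}
  x = 6: [0↦8, 1↦0, 2↦10, 3↦4, 4↦3, 5↦6, 6↦1, 7↦9, 8↦7, 9↦5, 10↦2]  zeros at y ∈ {1}
  x = 7: [0↦7, 1↦8, 2↦3, 3↦2, 4↦4, 5↦8, 6↦2, 7↦7, 8↦0, 9↦2, 10↦1]  zeros at y ∈ {8}
  x = 8: [0↦9, 1↦6, 2↦6, 3↦8, 4↦0, 5↦3, 6↦5, 7↦5, 8↦2, 9↦6, 10↦5]  zeros at y ∈ {4}
  x = 9: [0↦4, 1↦6, 2↦9, 3↦1, 4↦3, 5↦3, 6↦0, 7↦4, 8↦3, 9↦7, 10↦4]  zeros at y ∈ {6}
  x = 10: [0↦4, 1↦9, 2↦2, 3↦4, 4↦3, 5↦9, 6↦10, 7↦5, 8↦4, 9↦6, 10↦10]  zeros at y ∈ ∅
Collecting zeros: affine points = {(0, 5), (1, 3), (2, 0), (3, 6), (4, 8), (5, 0), (5, 8), (6, 1), (7, 8), (8, 4), (9, 6)}.
Total count |C(F_11)_aff| = 11.


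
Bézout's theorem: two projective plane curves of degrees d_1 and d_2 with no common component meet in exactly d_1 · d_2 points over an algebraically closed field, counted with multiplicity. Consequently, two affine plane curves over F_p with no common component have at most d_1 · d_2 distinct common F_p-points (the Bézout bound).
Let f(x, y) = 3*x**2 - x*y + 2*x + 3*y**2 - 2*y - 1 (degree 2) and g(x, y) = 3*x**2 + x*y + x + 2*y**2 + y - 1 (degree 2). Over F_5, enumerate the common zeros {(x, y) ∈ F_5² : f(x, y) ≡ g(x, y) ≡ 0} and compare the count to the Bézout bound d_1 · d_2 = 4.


Common zeros: {(0, 3), (1, 2), (2, 3), (3, 1)}; count = 4; Bézout bound = 4.

deg(f) = 2, deg(g) = 2, so Bézout bound = 4.
Scan x ∈ F_5. For each x, list the y ∈ F_5 with f(x, y) ≡ 0 and those with g(x, y) ≡ 0 (mod 5); the common zeros in that column are the intersection.
  x = 0: f ≡ 0 at y ∈ {1, 3}; g ≡ 0 at y ∈ {3, 4}; common: {3}.
  x = 1: f ≡ 0 at y ∈ {2, 4}; g ≡ 0 at y ∈ {2}; common: {2}.
  x = 2: f ≡ 0 at y ∈ {0, 3}; g ≡ 0 at y ∈ {3}; common: {3}.
  x = 3: f ≡ 0 at y ∈ {1, 4}; g ≡ 0 at y ∈ {1, 2}; common: {1}.
  x = 4: f ≡ 0 at y ∈ {0, 2}; g ≡ 0 at y ∈ ∅; common: ∅.
Collecting: common zeros = {(0, 3), (1, 2), (2, 3), (3, 1)}, so the count is 4.
Comparison with the Bézout bound: 4 ≤ 4 = deg(f)·deg(g), as expected for curves with no common component (the bound is attained).


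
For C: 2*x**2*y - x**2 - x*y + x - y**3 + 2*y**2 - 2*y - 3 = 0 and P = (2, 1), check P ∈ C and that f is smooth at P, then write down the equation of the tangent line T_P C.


Tangent line at P: 4*x + 5*y - 13 = 0.

Step 1: f(2, 1) = 0, so P lies on C.
Step 2: partial derivatives
  f_x(x, y) = 4*x*y - 2*x - y + 1, f_y(x, y) = 2*x**2 - x - 3*y**2 + 4*y - 2.
  f_x(P) = 4, f_y(P) = 5 (gradient nonzero, so P is smooth).
Step 3: tangent line at P: 4·(x − 2) + 5·(y − 1) = 0.
Expanding: 4*x + 5*y - 13 = 0.


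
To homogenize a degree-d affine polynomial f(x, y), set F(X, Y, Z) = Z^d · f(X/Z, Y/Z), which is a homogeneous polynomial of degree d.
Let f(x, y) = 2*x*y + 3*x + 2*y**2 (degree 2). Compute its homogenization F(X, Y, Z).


F(X, Y, Z) = 2*X*Y + 3*X*Z + 2*Y**2

deg(f) = 2.
Substitute x = X/Z, y = Y/Z into f, then multiply by Z^2.
  monomial 2·x^1·y^1 ↦ 2·X^1·Y^1·Z^0.
  monomial 3·x^1·y^0 ↦ 3·X^1·Y^0·Z^1.
  monomial 2·x^0·y^2 ↦ 2·X^0·Y^2·Z^0.
Collecting: F(X, Y, Z) = 2*X*Y + 3*X*Z + 2*Y**2.


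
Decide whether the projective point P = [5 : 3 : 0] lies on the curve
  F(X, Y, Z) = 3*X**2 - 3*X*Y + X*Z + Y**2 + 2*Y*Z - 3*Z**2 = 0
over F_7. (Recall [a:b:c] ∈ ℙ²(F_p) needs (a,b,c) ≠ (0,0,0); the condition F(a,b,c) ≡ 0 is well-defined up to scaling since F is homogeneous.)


F(5,3,0) ≡ 4 (mod 7); P is NOT on the curve.

Evaluate F(5, 3, 0) term-by-term (mod 7).
  3*X**2 ↦ 3·25·1·1 = 75
  -3*X*Y ↦ -3·5·3·1 = -45
  X*Z ↦ 1·5·1·0 = 0
  Y**2 ↦ 1·1·9·1 = 9
  2*Y*Z ↦ 2·1·3·0 = 0
  -3*Z**2 ↦ -3·1·1·0 = 0
Sum: F(5, 3, 0) = (75) + (-45) + (0) + (9) + (0) + (0) = 39.
Reducing mod 7: 39 ≡ 4 (mod 7).
Since F(a, b, c) ≡ 4 ≠ 0 (mod 7), P does NOT lie on the curve.


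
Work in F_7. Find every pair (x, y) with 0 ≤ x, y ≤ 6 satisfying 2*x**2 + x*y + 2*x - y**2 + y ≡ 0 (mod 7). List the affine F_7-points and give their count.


Affine F_7-points: {(0, 0), (0, 1), (2, 1), (2, 2), (3, 2), (6, 0)}; count = 6.

For each of the 49 pairs (x, y) ∈ F_7², evaluate f(x, y) mod 7. Record the zeros.
  x = 0: [0↦0, 1↦0, 2↦5, 3↦1, 4↦2, 5↦1, 6↦5]  zeros at y ∈ {0, 1}
  x = 1: [0↦4, 1↦5, 2↦4, 3↦1, 4↦3, 5↦3, 6↦1]  zeros at y ∈ ∅
  x = 2: [0↦5, 1↦0, 2↦0, 3↦5, 4↦1, 5↦2, 6↦1]  zeros at y ∈ {1, 2}
  x = 3: [0↦3, 1↦6, 2↦0, 3↦6, 4↦3, 5↦5, 6↦5]  zeros at y ∈ {2}
  x = 4: [0↦5, 1↦2, 2↦4, 3↦4, 4↦2, 5↦5, 6↦6]  zeros at y ∈ ∅
  x = 5: [0↦4, 1↦2, 2↦5, 3↦6, 4↦5, 5↦2, 6↦4]  zeros at y ∈ ∅
  x = 6: [0↦0, 1↦6, 2↦3, 3↦5, 4↦5, 5↦3, 6↦6]  zeros at y ∈ {0}
Collecting zeros: affine points = {(0, 0), (0, 1), (2, 1), (2, 2), (3, 2), (6, 0)}.
Total count |C(F_7)_aff| = 6.


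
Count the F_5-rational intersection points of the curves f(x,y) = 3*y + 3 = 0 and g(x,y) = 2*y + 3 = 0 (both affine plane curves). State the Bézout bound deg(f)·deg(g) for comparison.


Common zeros: ∅; count = 0; Bézout bound = 1.

deg(f) = 1, deg(g) = 1, so Bézout bound = 1.
Scan x ∈ F_5. For each x, list the y ∈ F_5 with f(x, y) ≡ 0 and those with g(x, y) ≡ 0 (mod 5); the common zeros in that column are the intersection.
  x = 0: f ≡ 0 at y ∈ {4}; g ≡ 0 at y ∈ {1}; common: ∅.
  x = 1: f ≡ 0 at y ∈ {4}; g ≡ 0 at y ∈ {1}; common: ∅.
  x = 2: f ≡ 0 at y ∈ {4}; g ≡ 0 at y ∈ {1}; common: ∅.
  x = 3: f ≡ 0 at y ∈ {4}; g ≡ 0 at y ∈ {1}; common: ∅.
  x = 4: f ≡ 0 at y ∈ {4}; g ≡ 0 at y ∈ {1}; common: ∅.
Collecting: common zeros = ∅, so the count is 0.
Comparison with the Bézout bound: 0 ≤ 1 = deg(f)·deg(g), as expected for curves with no common component (the affine F_5-count falls short of the bound because intersections may lie at infinity, over extension fields, or carry multiplicity).


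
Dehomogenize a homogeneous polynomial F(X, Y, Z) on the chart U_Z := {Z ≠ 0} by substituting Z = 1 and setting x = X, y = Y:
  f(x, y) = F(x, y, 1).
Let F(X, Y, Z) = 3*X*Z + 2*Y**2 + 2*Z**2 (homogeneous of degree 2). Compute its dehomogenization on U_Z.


f(x, y) = 3*x + 2*y**2 + 2

On U_Z we set Z = 1. Each monomial c·X^i·Y^j·Z^k in F becomes c·x^i·y^j·1^k = c·x^i·y^j.
Substituting Z = 1: F(X, Y, 1) = 3*x + 2*y**2 + 2.
Note: deg(f) ≤ deg(F) = 2; strict inequality happens when F is divisible by Z (lost terms).


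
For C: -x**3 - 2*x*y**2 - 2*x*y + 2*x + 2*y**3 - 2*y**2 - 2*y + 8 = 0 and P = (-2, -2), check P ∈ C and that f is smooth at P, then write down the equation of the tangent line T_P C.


Tangent line at P: -14*x + 18*y + 8 = 0.

Step 1: f(-2, -2) = 0, so P lies on C.
Step 2: partial derivatives
  f_x(x, y) = -3*x**2 - 2*y**2 - 2*y + 2, f_y(x, y) = -4*x*y - 2*x + 6*y**2 - 4*y - 2.
  f_x(P) = -14, f_y(P) = 18 (gradient nonzero, so P is smooth).
Step 3: tangent line at P: -14·(x − -2) + 18·(y − -2) = 0.
Expanding: -14*x + 18*y + 8 = 0.


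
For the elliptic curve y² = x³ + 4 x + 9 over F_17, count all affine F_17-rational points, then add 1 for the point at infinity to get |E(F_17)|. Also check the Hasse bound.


Affine points = {(0, 3), (0, 14), (2, 5), (2, 12), (4, 2), (4, 15), (5, 1), (5, 16), (8, 3), (8, 14), (9, 3), (9, 14), (12, 0), (14, 2), (14, 15), (16, 2), (16, 15)}; affine count = 17; |E(F_17)| = 18.

Discriminant check: Δ ∝ 4a³ + 27b² = 4·4³ + 27·9² = 4·64 + 27·81 ≡ 12 (mod 17). Nonzero ⇒ E is nonsingular.
For each x ∈ F_17, compute rhs = x³ + 4·x + 9 mod 17, then count y ∈ F_17 with y² ≡ rhs.
  x = 0: rhs = 9, matching y values: 3, 14 (2 points).
  x = 1: rhs = 14, matching y values: none (0 points).
  x = 2: rhs = 8, matching y values: 5, 12 (2 points).
  x = 3: rhs = 14, matching y values: none (0 points).
  x = 4: rhs = 4, matching y values: 2, 15 (2 points).
  x = 5: rhs = 1, matching y values: 1, 16 (2 points).
  x = 6: rhs = 11, matching y values: none (0 points).
  x = 7: rhs = 6, matching y values: none (0 points).
  x = 8: rhs = 9, matching y values: 3, 14 (2 points).
  x = 9: rhs = 9, matching y values: 3, 14 (2 points).
  x = 10: rhs = 12, matching y values: none (0 points).
  x = 11: rhs = 7, matching y values: none (0 points).
  x = 12: rhs = 0, matching y values: 0 (1 points).
  x = 13: rhs = 14, matching y values: none (0 points).
  x = 14: rhs = 4, matching y values: 2, 15 (2 points).
  x = 15: rhs = 10, matching y values: none (0 points).
  x = 16: rhs = 4, matching y values: 2, 15 (2 points).
Total affine count: 17.
Full point count |E(F_17)| = 17 + 1 = 18.
Hasse bound: |18 − (17+1)| = |0| = 0 ≤ 2√17 ≈ 8.2462 ✓.


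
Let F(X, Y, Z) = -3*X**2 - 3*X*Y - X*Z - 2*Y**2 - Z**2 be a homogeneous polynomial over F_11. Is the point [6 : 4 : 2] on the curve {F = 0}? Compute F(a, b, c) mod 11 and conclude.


F(6,4,2) ≡ 3 (mod 11); P is NOT on the curve.

Evaluate F(6, 4, 2) term-by-term (mod 11).
  -3*X**2 ↦ -3·36·1·1 = -108
  -3*X*Y ↦ -3·6·4·1 = -72
  -X*Z ↦ -1·6·1·2 = -12
  -2*Y**2 ↦ -2·1·16·1 = -32
  -Z**2 ↦ -1·1·1·4 = -4
Sum: F(6, 4, 2) = (-108) + (-72) + (-12) + (-32) + (-4) = -228.
Reducing mod 11: -228 ≡ 3 (mod 11).
Since F(a, b, c) ≡ 3 ≠ 0 (mod 11), P does NOT lie on the curve.


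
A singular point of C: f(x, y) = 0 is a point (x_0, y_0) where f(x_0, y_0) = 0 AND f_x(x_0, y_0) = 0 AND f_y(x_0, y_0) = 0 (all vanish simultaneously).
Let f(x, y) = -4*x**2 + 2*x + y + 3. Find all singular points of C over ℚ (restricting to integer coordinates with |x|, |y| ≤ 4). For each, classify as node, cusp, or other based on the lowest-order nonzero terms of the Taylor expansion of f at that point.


No singular points in the scanned grid; C is smooth there.

Compute partial derivatives:
  f_x = 2 - 8*x.
  f_y = 1.
f_y = 1 is a nonzero constant, so f_y never vanishes: no point (x, y) can satisfy f = f_x = f_y = 0. In particular no (x, y) ∈ {−4, ..., 4}² is singular; the curve is smooth.


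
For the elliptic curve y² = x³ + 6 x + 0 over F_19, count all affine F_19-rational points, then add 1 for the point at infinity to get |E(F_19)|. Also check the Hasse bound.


Affine points = {(0, 0), (1, 8), (1, 11), (2, 1), (2, 18), (3, 8), (3, 11), (6, 9), (6, 10), (7, 9), (7, 10), (8, 3), (8, 16), (9, 2), (9, 17), (14, 4), (14, 15), (15, 8), (15, 11)}; affine count = 19; |E(F_19)| = 20.

Discriminant check: Δ ∝ 4a³ + 27b² = 4·6³ + 27·0² = 4·216 + 27·0 ≡ 9 (mod 19). Nonzero ⇒ E is nonsingular.
For each x ∈ F_19, compute rhs = x³ + 6·x + 0 mod 19, then count y ∈ F_19 with y² ≡ rhs.
  x = 0: rhs = 0, matching y values: 0 (1 points).
  x = 1: rhs = 7, matching y values: 8, 11 (2 points).
  x = 2: rhs = 1, matching y values: 1, 18 (2 points).
  x = 3: rhs = 7, matching y values: 8, 11 (2 points).
  x = 4: rhs = 12, matching y values: none (0 points).
  x = 5: rhs = 3, matching y values: none (0 points).
  x = 6: rhs = 5, matching y values: 9, 10 (2 points).
  x = 7: rhs = 5, matching y values: 9, 10 (2 points).
  x = 8: rhs = 9, matching y values: 3, 16 (2 points).
  x = 9: rhs = 4, matching y values: 2, 17 (2 points).
  x = 10: rhs = 15, matching y values: none (0 points).
  x = 11: rhs = 10, matching y values: none (0 points).
  x = 12: rhs = 14, matching y values: none (0 points).
  x = 13: rhs = 14, matching y values: none (0 points).
  x = 14: rhs = 16, matching y values: 4, 15 (2 points).
  x = 15: rhs = 7, matching y values: 8, 11 (2 points).
  x = 16: rhs = 12, matching y values: none (0 points).
  x = 17: rhs = 18, matching y values: none (0 points).
  x = 18: rhs = 12, matching y values: none (0 points).
Total affine count: 19.
Full point count |E(F_19)| = 19 + 1 = 20.
Hasse bound: |20 − (19+1)| = |0| = 0 ≤ 2√19 ≈ 8.7178 ✓.


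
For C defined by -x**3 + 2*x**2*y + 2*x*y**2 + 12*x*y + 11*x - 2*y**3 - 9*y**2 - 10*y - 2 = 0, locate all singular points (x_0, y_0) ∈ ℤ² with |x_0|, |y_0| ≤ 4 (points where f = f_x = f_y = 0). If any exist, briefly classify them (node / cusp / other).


Singular points: {(-1, -2)}; classification: node.

Compute partial derivatives:
  f_x = -3*x**2 + 4*x*y + 2*y**2 + 12*y + 11.
  f_y = 2*x**2 + 4*x*y + 12*x - 6*y**2 - 18*y - 10.
Scan x_0 ∈ {−4, ..., 4}. For each x_0, f_y(x_0, y) is a polynomial in y; find its integer roots y ∈ {−4, ..., 4}, then test f_x and f at those candidates.
  x = -4: f_y(-4, y) = -6*y**2 - 34*y - 26; no integer root y with |y| ≤ 4.
  x = -3: f_y(-3, y) = -6*y**2 - 30*y - 28; no integer root y with |y| ≤ 4.
  x = -2: f_y(-2, y) = -6*y**2 - 26*y - 26; no integer root y with |y| ≤ 4.
  x = -1: f_y(-1, y) = -6*y**2 - 22*y - 20; vanishes at y ∈ {-2}. (-1, -2): f_x = 0, f = 0 — SINGULAR.
  x = 0: f_y(0, y) = -6*y**2 - 18*y - 10; no integer root y with |y| ≤ 4.
  x = 1: f_y(1, y) = -6*y**2 - 14*y + 4; no integer root y with |y| ≤ 4.
  x = 2: f_y(2, y) = -6*y**2 - 10*y + 22; no integer root y with |y| ≤ 4.
  x = 3: f_y(3, y) = -6*y**2 - 6*y + 44; no integer root y with |y| ≤ 4.
  x = 4: f_y(4, y) = -6*y**2 - 2*y + 70; no integer root y with |y| ≤ 4.
Only singular point on the grid: (-1, -2).
Classify: substitute x = -1 + u, y = -2 + v and expand: f = -u**3 + 2*u**2*v - u**2 + 2*u*v**2 - 2*v**3 + v**2.
No constant or linear terms (consistent with a singular point). Quadratic part: -u**2 + v**2. Cubic part: -u**3 + 2*u**2*v + 2*u*v**2 - 2*v**3.
The quadratic part v**2 - u**2 = (v − u)(v + u) splits into two distinct linear factors, so there are two distinct tangent lines y − -2 = ±(x − -1) — this is a node (ordinary double point).
Classification: node.
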